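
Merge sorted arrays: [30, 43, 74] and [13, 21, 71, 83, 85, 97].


Take 13 from B
Take 21 from B
Take 30 from A
Take 43 from A
Take 71 from B
Take 74 from A

Merged: [13, 21, 30, 43, 71, 74, 83, 85, 97]


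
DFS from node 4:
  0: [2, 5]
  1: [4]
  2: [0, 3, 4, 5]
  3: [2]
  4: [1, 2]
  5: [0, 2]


Visit 4, push [2, 1]
Visit 1, push []
Visit 2, push [5, 3, 0]
Visit 0, push [5]
Visit 5, push []
Visit 3, push []

DFS order: [4, 1, 2, 0, 5, 3]


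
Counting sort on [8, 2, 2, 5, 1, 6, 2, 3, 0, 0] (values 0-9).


Input: [8, 2, 2, 5, 1, 6, 2, 3, 0, 0]
Counts: [2, 1, 3, 1, 0, 1, 1, 0, 1, 0]

Sorted: [0, 0, 1, 2, 2, 2, 3, 5, 6, 8]


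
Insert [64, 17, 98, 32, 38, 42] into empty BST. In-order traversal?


Insert 64: root
Insert 17: L from 64
Insert 98: R from 64
Insert 32: L from 64 -> R from 17
Insert 38: L from 64 -> R from 17 -> R from 32
Insert 42: L from 64 -> R from 17 -> R from 32 -> R from 38

In-order: [17, 32, 38, 42, 64, 98]


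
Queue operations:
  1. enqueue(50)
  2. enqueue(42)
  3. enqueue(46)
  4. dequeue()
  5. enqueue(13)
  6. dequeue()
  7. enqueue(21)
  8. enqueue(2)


enqueue(50) -> [50]
enqueue(42) -> [50, 42]
enqueue(46) -> [50, 42, 46]
dequeue()->50, [42, 46]
enqueue(13) -> [42, 46, 13]
dequeue()->42, [46, 13]
enqueue(21) -> [46, 13, 21]
enqueue(2) -> [46, 13, 21, 2]

Final queue: [46, 13, 21, 2]


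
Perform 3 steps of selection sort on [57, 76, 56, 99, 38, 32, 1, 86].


Initial: [57, 76, 56, 99, 38, 32, 1, 86]
Step 1: min=1 at 6
  Swap: [1, 76, 56, 99, 38, 32, 57, 86]
Step 2: min=32 at 5
  Swap: [1, 32, 56, 99, 38, 76, 57, 86]
Step 3: min=38 at 4
  Swap: [1, 32, 38, 99, 56, 76, 57, 86]

After 3 steps: [1, 32, 38, 99, 56, 76, 57, 86]


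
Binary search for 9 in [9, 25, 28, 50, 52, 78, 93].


Step 1: lo=0, hi=6, mid=3, val=50
Step 2: lo=0, hi=2, mid=1, val=25
Step 3: lo=0, hi=0, mid=0, val=9

Found at index 0


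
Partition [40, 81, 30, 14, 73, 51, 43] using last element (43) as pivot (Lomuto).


Pivot: 43
  40 <= 43: advance i (no swap)
  30 <= 43: swap -> [40, 30, 81, 14, 73, 51, 43]
  14 <= 43: swap -> [40, 30, 14, 81, 73, 51, 43]
Place pivot at 3: [40, 30, 14, 43, 73, 51, 81]

Partitioned: [40, 30, 14, 43, 73, 51, 81]


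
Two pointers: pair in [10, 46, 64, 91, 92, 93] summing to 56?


lo=0(10)+hi=5(93)=103
lo=0(10)+hi=4(92)=102
lo=0(10)+hi=3(91)=101
lo=0(10)+hi=2(64)=74
lo=0(10)+hi=1(46)=56

Yes: 10+46=56


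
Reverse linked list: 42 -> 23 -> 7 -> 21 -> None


Step 1: curr=42, set curr.next=prev(None) | reversed so far: 42
Step 2: curr=23, set curr.next=prev(42) | reversed so far: 23 -> 42
Step 3: curr=7, set curr.next=prev(23) | reversed so far: 7 -> 23 -> 42
Step 4: curr=21, set curr.next=prev(7) | reversed so far: 21 -> 7 -> 23 -> 42

21 -> 7 -> 23 -> 42 -> None


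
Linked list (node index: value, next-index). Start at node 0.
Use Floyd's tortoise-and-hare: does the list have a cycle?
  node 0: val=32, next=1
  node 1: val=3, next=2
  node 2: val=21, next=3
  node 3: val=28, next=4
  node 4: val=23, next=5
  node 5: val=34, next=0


Floyd's tortoise (slow, +1) and hare (fast, +2):
  init: slow=0, fast=0
  step 1: slow=1, fast=2
  step 2: slow=2, fast=4
  step 3: slow=3, fast=0
  step 4: slow=4, fast=2
  step 5: slow=5, fast=4
  step 6: slow=0, fast=0
  slow == fast at node 0: cycle detected

Cycle: yes


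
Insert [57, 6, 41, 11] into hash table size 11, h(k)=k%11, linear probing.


Insert 57: h=2 -> slot 2
Insert 6: h=6 -> slot 6
Insert 41: h=8 -> slot 8
Insert 11: h=0 -> slot 0

Table: [11, None, 57, None, None, None, 6, None, 41, None, None]


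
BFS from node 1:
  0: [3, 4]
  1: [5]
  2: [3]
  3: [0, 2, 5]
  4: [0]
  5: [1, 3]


Visit 1, enqueue [5]
Visit 5, enqueue [3]
Visit 3, enqueue [0, 2]
Visit 0, enqueue [4]
Visit 2, enqueue []
Visit 4, enqueue []

BFS order: [1, 5, 3, 0, 2, 4]


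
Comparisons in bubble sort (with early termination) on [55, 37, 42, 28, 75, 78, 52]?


Algorithm: bubble sort (with early termination)
Input: [55, 37, 42, 28, 75, 78, 52]
Sorted: [28, 37, 42, 52, 55, 75, 78]

18


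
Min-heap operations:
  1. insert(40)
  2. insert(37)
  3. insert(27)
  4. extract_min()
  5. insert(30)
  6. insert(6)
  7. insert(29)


insert(40) -> [40]
insert(37) -> [37, 40]
insert(27) -> [27, 40, 37]
extract_min()->27, [37, 40]
insert(30) -> [30, 40, 37]
insert(6) -> [6, 30, 37, 40]
insert(29) -> [6, 29, 37, 40, 30]

Final heap: [6, 29, 37, 40, 30]


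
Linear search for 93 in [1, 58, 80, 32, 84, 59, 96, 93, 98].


i=0: 1!=93
i=1: 58!=93
i=2: 80!=93
i=3: 32!=93
i=4: 84!=93
i=5: 59!=93
i=6: 96!=93
i=7: 93==93 found!

Found at 7, 8 comps


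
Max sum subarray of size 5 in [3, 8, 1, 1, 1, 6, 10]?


[0:5]: 14
[1:6]: 17
[2:7]: 19

Max: 19 at [2:7]


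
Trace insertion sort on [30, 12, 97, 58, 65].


Initial: [30, 12, 97, 58, 65]
Insert 12: [12, 30, 97, 58, 65]
Insert 97: [12, 30, 97, 58, 65]
Insert 58: [12, 30, 58, 97, 65]
Insert 65: [12, 30, 58, 65, 97]

Sorted: [12, 30, 58, 65, 97]


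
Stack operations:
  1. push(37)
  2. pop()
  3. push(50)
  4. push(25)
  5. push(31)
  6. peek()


push(37) -> [37]
pop()->37, []
push(50) -> [50]
push(25) -> [50, 25]
push(31) -> [50, 25, 31]
peek()->31

Final stack: [50, 25, 31]


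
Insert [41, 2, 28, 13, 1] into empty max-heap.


Insert 41: [41]
Insert 2: [41, 2]
Insert 28: [41, 2, 28]
Insert 13: [41, 13, 28, 2]
Insert 1: [41, 13, 28, 2, 1]

Final heap: [41, 13, 28, 2, 1]


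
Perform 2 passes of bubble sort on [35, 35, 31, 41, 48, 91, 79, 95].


Initial: [35, 35, 31, 41, 48, 91, 79, 95]
Pass 1: [35, 31, 35, 41, 48, 79, 91, 95] (2 swaps)
Pass 2: [31, 35, 35, 41, 48, 79, 91, 95] (1 swaps)

After 2 passes: [31, 35, 35, 41, 48, 79, 91, 95]


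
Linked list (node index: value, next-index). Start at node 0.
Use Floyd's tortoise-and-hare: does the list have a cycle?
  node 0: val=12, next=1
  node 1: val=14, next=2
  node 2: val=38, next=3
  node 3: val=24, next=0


Floyd's tortoise (slow, +1) and hare (fast, +2):
  init: slow=0, fast=0
  step 1: slow=1, fast=2
  step 2: slow=2, fast=0
  step 3: slow=3, fast=2
  step 4: slow=0, fast=0
  slow == fast at node 0: cycle detected

Cycle: yes


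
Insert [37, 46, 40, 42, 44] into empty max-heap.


Insert 37: [37]
Insert 46: [46, 37]
Insert 40: [46, 37, 40]
Insert 42: [46, 42, 40, 37]
Insert 44: [46, 44, 40, 37, 42]

Final heap: [46, 44, 40, 37, 42]


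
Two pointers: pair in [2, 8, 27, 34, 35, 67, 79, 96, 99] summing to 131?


lo=0(2)+hi=8(99)=101
lo=1(8)+hi=8(99)=107
lo=2(27)+hi=8(99)=126
lo=3(34)+hi=8(99)=133
lo=3(34)+hi=7(96)=130
lo=4(35)+hi=7(96)=131

Yes: 35+96=131


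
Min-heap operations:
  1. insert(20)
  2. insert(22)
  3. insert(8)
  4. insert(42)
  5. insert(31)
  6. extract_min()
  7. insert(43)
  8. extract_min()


insert(20) -> [20]
insert(22) -> [20, 22]
insert(8) -> [8, 22, 20]
insert(42) -> [8, 22, 20, 42]
insert(31) -> [8, 22, 20, 42, 31]
extract_min()->8, [20, 22, 31, 42]
insert(43) -> [20, 22, 31, 42, 43]
extract_min()->20, [22, 42, 31, 43]

Final heap: [22, 42, 31, 43]


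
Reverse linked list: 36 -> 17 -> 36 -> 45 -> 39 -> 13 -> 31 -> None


Step 1: curr=36, set curr.next=prev(None) | reversed so far: 36
Step 2: curr=17, set curr.next=prev(36) | reversed so far: 17 -> 36
Step 3: curr=36, set curr.next=prev(17) | reversed so far: 36 -> 17 -> 36
Step 4: curr=45, set curr.next=prev(36) | reversed so far: 45 -> 36 -> 17 -> 36
Step 5: curr=39, set curr.next=prev(45) | reversed so far: 39 -> 45 -> 36 -> 17 -> 36
Step 6: curr=13, set curr.next=prev(39) | reversed so far: 13 -> 39 -> 45 -> 36 -> 17 -> 36
Step 7: curr=31, set curr.next=prev(13) | reversed so far: 31 -> 13 -> 39 -> 45 -> 36 -> 17 -> 36

31 -> 13 -> 39 -> 45 -> 36 -> 17 -> 36 -> None


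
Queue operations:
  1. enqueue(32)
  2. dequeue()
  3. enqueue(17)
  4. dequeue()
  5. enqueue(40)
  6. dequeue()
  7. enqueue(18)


enqueue(32) -> [32]
dequeue()->32, []
enqueue(17) -> [17]
dequeue()->17, []
enqueue(40) -> [40]
dequeue()->40, []
enqueue(18) -> [18]

Final queue: [18]


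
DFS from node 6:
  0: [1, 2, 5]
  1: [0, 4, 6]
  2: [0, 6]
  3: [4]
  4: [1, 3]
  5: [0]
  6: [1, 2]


Visit 6, push [2, 1]
Visit 1, push [4, 0]
Visit 0, push [5, 2]
Visit 2, push []
Visit 5, push []
Visit 4, push [3]
Visit 3, push []

DFS order: [6, 1, 0, 2, 5, 4, 3]


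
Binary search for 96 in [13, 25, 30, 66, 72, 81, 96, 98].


Step 1: lo=0, hi=7, mid=3, val=66
Step 2: lo=4, hi=7, mid=5, val=81
Step 3: lo=6, hi=7, mid=6, val=96

Found at index 6


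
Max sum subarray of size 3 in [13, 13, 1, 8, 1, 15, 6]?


[0:3]: 27
[1:4]: 22
[2:5]: 10
[3:6]: 24
[4:7]: 22

Max: 27 at [0:3]


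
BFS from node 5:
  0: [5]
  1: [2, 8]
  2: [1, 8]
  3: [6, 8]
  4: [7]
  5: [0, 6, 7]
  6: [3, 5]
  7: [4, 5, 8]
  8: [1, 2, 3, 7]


Visit 5, enqueue [0, 6, 7]
Visit 0, enqueue []
Visit 6, enqueue [3]
Visit 7, enqueue [4, 8]
Visit 3, enqueue []
Visit 4, enqueue []
Visit 8, enqueue [1, 2]
Visit 1, enqueue []
Visit 2, enqueue []

BFS order: [5, 0, 6, 7, 3, 4, 8, 1, 2]


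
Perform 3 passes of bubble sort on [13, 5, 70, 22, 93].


Initial: [13, 5, 70, 22, 93]
Pass 1: [5, 13, 22, 70, 93] (2 swaps)
Pass 2: [5, 13, 22, 70, 93] (0 swaps)
Pass 3: [5, 13, 22, 70, 93] (0 swaps)

After 3 passes: [5, 13, 22, 70, 93]


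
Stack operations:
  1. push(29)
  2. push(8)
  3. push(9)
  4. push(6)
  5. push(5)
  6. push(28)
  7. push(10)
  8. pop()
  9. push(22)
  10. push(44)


push(29) -> [29]
push(8) -> [29, 8]
push(9) -> [29, 8, 9]
push(6) -> [29, 8, 9, 6]
push(5) -> [29, 8, 9, 6, 5]
push(28) -> [29, 8, 9, 6, 5, 28]
push(10) -> [29, 8, 9, 6, 5, 28, 10]
pop()->10, [29, 8, 9, 6, 5, 28]
push(22) -> [29, 8, 9, 6, 5, 28, 22]
push(44) -> [29, 8, 9, 6, 5, 28, 22, 44]

Final stack: [29, 8, 9, 6, 5, 28, 22, 44]


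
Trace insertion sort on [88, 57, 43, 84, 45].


Initial: [88, 57, 43, 84, 45]
Insert 57: [57, 88, 43, 84, 45]
Insert 43: [43, 57, 88, 84, 45]
Insert 84: [43, 57, 84, 88, 45]
Insert 45: [43, 45, 57, 84, 88]

Sorted: [43, 45, 57, 84, 88]


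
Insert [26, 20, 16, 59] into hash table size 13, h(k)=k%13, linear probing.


Insert 26: h=0 -> slot 0
Insert 20: h=7 -> slot 7
Insert 16: h=3 -> slot 3
Insert 59: h=7, 1 probes -> slot 8

Table: [26, None, None, 16, None, None, None, 20, 59, None, None, None, None]


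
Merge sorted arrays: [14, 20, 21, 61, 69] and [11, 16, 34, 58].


Take 11 from B
Take 14 from A
Take 16 from B
Take 20 from A
Take 21 from A
Take 34 from B
Take 58 from B

Merged: [11, 14, 16, 20, 21, 34, 58, 61, 69]


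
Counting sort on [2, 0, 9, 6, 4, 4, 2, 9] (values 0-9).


Input: [2, 0, 9, 6, 4, 4, 2, 9]
Counts: [1, 0, 2, 0, 2, 0, 1, 0, 0, 2]

Sorted: [0, 2, 2, 4, 4, 6, 9, 9]


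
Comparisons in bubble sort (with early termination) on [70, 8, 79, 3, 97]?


Algorithm: bubble sort (with early termination)
Input: [70, 8, 79, 3, 97]
Sorted: [3, 8, 70, 79, 97]

10


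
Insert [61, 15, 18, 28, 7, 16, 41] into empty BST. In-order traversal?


Insert 61: root
Insert 15: L from 61
Insert 18: L from 61 -> R from 15
Insert 28: L from 61 -> R from 15 -> R from 18
Insert 7: L from 61 -> L from 15
Insert 16: L from 61 -> R from 15 -> L from 18
Insert 41: L from 61 -> R from 15 -> R from 18 -> R from 28

In-order: [7, 15, 16, 18, 28, 41, 61]


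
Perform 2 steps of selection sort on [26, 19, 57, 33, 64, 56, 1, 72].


Initial: [26, 19, 57, 33, 64, 56, 1, 72]
Step 1: min=1 at 6
  Swap: [1, 19, 57, 33, 64, 56, 26, 72]
Step 2: min=19 at 1
  Swap: [1, 19, 57, 33, 64, 56, 26, 72]

After 2 steps: [1, 19, 57, 33, 64, 56, 26, 72]


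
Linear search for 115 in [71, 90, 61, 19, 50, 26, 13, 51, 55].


i=0: 71!=115
i=1: 90!=115
i=2: 61!=115
i=3: 19!=115
i=4: 50!=115
i=5: 26!=115
i=6: 13!=115
i=7: 51!=115
i=8: 55!=115

Not found, 9 comps


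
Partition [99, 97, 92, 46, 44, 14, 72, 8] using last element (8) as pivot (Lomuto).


Pivot: 8
Place pivot at 0: [8, 97, 92, 46, 44, 14, 72, 99]

Partitioned: [8, 97, 92, 46, 44, 14, 72, 99]


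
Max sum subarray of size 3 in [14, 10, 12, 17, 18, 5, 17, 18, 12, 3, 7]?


[0:3]: 36
[1:4]: 39
[2:5]: 47
[3:6]: 40
[4:7]: 40
[5:8]: 40
[6:9]: 47
[7:10]: 33
[8:11]: 22

Max: 47 at [2:5]


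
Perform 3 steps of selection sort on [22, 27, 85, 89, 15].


Initial: [22, 27, 85, 89, 15]
Step 1: min=15 at 4
  Swap: [15, 27, 85, 89, 22]
Step 2: min=22 at 4
  Swap: [15, 22, 85, 89, 27]
Step 3: min=27 at 4
  Swap: [15, 22, 27, 89, 85]

After 3 steps: [15, 22, 27, 89, 85]


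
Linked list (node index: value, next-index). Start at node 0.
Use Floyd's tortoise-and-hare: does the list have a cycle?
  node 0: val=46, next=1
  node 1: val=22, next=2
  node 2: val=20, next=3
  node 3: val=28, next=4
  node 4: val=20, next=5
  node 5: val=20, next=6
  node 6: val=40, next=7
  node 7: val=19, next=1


Floyd's tortoise (slow, +1) and hare (fast, +2):
  init: slow=0, fast=0
  step 1: slow=1, fast=2
  step 2: slow=2, fast=4
  step 3: slow=3, fast=6
  step 4: slow=4, fast=1
  step 5: slow=5, fast=3
  step 6: slow=6, fast=5
  step 7: slow=7, fast=7
  slow == fast at node 7: cycle detected

Cycle: yes


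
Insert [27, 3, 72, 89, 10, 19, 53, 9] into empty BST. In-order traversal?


Insert 27: root
Insert 3: L from 27
Insert 72: R from 27
Insert 89: R from 27 -> R from 72
Insert 10: L from 27 -> R from 3
Insert 19: L from 27 -> R from 3 -> R from 10
Insert 53: R from 27 -> L from 72
Insert 9: L from 27 -> R from 3 -> L from 10

In-order: [3, 9, 10, 19, 27, 53, 72, 89]


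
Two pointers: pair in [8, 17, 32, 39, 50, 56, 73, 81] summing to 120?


lo=0(8)+hi=7(81)=89
lo=1(17)+hi=7(81)=98
lo=2(32)+hi=7(81)=113
lo=3(39)+hi=7(81)=120

Yes: 39+81=120


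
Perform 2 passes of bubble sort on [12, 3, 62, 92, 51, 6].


Initial: [12, 3, 62, 92, 51, 6]
Pass 1: [3, 12, 62, 51, 6, 92] (3 swaps)
Pass 2: [3, 12, 51, 6, 62, 92] (2 swaps)

After 2 passes: [3, 12, 51, 6, 62, 92]


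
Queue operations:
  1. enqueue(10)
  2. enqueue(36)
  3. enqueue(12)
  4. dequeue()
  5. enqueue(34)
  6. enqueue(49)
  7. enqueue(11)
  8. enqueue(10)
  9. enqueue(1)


enqueue(10) -> [10]
enqueue(36) -> [10, 36]
enqueue(12) -> [10, 36, 12]
dequeue()->10, [36, 12]
enqueue(34) -> [36, 12, 34]
enqueue(49) -> [36, 12, 34, 49]
enqueue(11) -> [36, 12, 34, 49, 11]
enqueue(10) -> [36, 12, 34, 49, 11, 10]
enqueue(1) -> [36, 12, 34, 49, 11, 10, 1]

Final queue: [36, 12, 34, 49, 11, 10, 1]


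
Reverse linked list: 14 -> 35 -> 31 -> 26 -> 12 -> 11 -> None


Step 1: curr=14, set curr.next=prev(None) | reversed so far: 14
Step 2: curr=35, set curr.next=prev(14) | reversed so far: 35 -> 14
Step 3: curr=31, set curr.next=prev(35) | reversed so far: 31 -> 35 -> 14
Step 4: curr=26, set curr.next=prev(31) | reversed so far: 26 -> 31 -> 35 -> 14
Step 5: curr=12, set curr.next=prev(26) | reversed so far: 12 -> 26 -> 31 -> 35 -> 14
Step 6: curr=11, set curr.next=prev(12) | reversed so far: 11 -> 12 -> 26 -> 31 -> 35 -> 14

11 -> 12 -> 26 -> 31 -> 35 -> 14 -> None


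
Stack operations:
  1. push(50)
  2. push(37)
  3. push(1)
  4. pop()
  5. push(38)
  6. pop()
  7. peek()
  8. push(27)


push(50) -> [50]
push(37) -> [50, 37]
push(1) -> [50, 37, 1]
pop()->1, [50, 37]
push(38) -> [50, 37, 38]
pop()->38, [50, 37]
peek()->37
push(27) -> [50, 37, 27]

Final stack: [50, 37, 27]


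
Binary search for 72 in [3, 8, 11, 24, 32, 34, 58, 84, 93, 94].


Step 1: lo=0, hi=9, mid=4, val=32
Step 2: lo=5, hi=9, mid=7, val=84
Step 3: lo=5, hi=6, mid=5, val=34
Step 4: lo=6, hi=6, mid=6, val=58

Not found


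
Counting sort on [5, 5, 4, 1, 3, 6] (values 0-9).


Input: [5, 5, 4, 1, 3, 6]
Counts: [0, 1, 0, 1, 1, 2, 1, 0, 0, 0]

Sorted: [1, 3, 4, 5, 5, 6]


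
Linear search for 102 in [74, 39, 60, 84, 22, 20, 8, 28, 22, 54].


i=0: 74!=102
i=1: 39!=102
i=2: 60!=102
i=3: 84!=102
i=4: 22!=102
i=5: 20!=102
i=6: 8!=102
i=7: 28!=102
i=8: 22!=102
i=9: 54!=102

Not found, 10 comps


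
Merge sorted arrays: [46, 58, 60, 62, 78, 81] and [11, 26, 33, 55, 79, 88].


Take 11 from B
Take 26 from B
Take 33 from B
Take 46 from A
Take 55 from B
Take 58 from A
Take 60 from A
Take 62 from A
Take 78 from A
Take 79 from B
Take 81 from A

Merged: [11, 26, 33, 46, 55, 58, 60, 62, 78, 79, 81, 88]


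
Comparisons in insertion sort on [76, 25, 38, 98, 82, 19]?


Algorithm: insertion sort
Input: [76, 25, 38, 98, 82, 19]
Sorted: [19, 25, 38, 76, 82, 98]

11


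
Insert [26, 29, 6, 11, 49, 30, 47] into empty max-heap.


Insert 26: [26]
Insert 29: [29, 26]
Insert 6: [29, 26, 6]
Insert 11: [29, 26, 6, 11]
Insert 49: [49, 29, 6, 11, 26]
Insert 30: [49, 29, 30, 11, 26, 6]
Insert 47: [49, 29, 47, 11, 26, 6, 30]

Final heap: [49, 29, 47, 11, 26, 6, 30]


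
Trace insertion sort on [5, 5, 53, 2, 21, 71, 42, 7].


Initial: [5, 5, 53, 2, 21, 71, 42, 7]
Insert 5: [5, 5, 53, 2, 21, 71, 42, 7]
Insert 53: [5, 5, 53, 2, 21, 71, 42, 7]
Insert 2: [2, 5, 5, 53, 21, 71, 42, 7]
Insert 21: [2, 5, 5, 21, 53, 71, 42, 7]
Insert 71: [2, 5, 5, 21, 53, 71, 42, 7]
Insert 42: [2, 5, 5, 21, 42, 53, 71, 7]
Insert 7: [2, 5, 5, 7, 21, 42, 53, 71]

Sorted: [2, 5, 5, 7, 21, 42, 53, 71]


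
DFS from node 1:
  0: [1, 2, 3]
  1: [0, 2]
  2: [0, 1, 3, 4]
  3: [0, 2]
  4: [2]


Visit 1, push [2, 0]
Visit 0, push [3, 2]
Visit 2, push [4, 3]
Visit 3, push []
Visit 4, push []

DFS order: [1, 0, 2, 3, 4]


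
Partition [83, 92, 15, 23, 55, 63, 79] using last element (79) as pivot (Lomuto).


Pivot: 79
  15 <= 79: swap -> [15, 92, 83, 23, 55, 63, 79]
  23 <= 79: swap -> [15, 23, 83, 92, 55, 63, 79]
  55 <= 79: swap -> [15, 23, 55, 92, 83, 63, 79]
  63 <= 79: swap -> [15, 23, 55, 63, 83, 92, 79]
Place pivot at 4: [15, 23, 55, 63, 79, 92, 83]

Partitioned: [15, 23, 55, 63, 79, 92, 83]


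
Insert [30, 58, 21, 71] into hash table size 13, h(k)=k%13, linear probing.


Insert 30: h=4 -> slot 4
Insert 58: h=6 -> slot 6
Insert 21: h=8 -> slot 8
Insert 71: h=6, 1 probes -> slot 7

Table: [None, None, None, None, 30, None, 58, 71, 21, None, None, None, None]


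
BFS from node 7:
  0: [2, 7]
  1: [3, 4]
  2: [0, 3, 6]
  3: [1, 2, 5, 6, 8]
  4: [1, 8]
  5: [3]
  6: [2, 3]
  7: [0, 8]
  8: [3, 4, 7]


Visit 7, enqueue [0, 8]
Visit 0, enqueue [2]
Visit 8, enqueue [3, 4]
Visit 2, enqueue [6]
Visit 3, enqueue [1, 5]
Visit 4, enqueue []
Visit 6, enqueue []
Visit 1, enqueue []
Visit 5, enqueue []

BFS order: [7, 0, 8, 2, 3, 4, 6, 1, 5]


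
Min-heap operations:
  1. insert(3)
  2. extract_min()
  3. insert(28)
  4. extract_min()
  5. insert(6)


insert(3) -> [3]
extract_min()->3, []
insert(28) -> [28]
extract_min()->28, []
insert(6) -> [6]

Final heap: [6]


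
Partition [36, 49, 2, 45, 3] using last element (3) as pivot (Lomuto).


Pivot: 3
  2 <= 3: swap -> [2, 49, 36, 45, 3]
Place pivot at 1: [2, 3, 36, 45, 49]

Partitioned: [2, 3, 36, 45, 49]


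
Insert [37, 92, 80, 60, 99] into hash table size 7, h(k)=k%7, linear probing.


Insert 37: h=2 -> slot 2
Insert 92: h=1 -> slot 1
Insert 80: h=3 -> slot 3
Insert 60: h=4 -> slot 4
Insert 99: h=1, 4 probes -> slot 5

Table: [None, 92, 37, 80, 60, 99, None]


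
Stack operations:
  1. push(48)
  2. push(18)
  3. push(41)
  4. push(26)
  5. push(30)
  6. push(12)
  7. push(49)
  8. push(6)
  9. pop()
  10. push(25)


push(48) -> [48]
push(18) -> [48, 18]
push(41) -> [48, 18, 41]
push(26) -> [48, 18, 41, 26]
push(30) -> [48, 18, 41, 26, 30]
push(12) -> [48, 18, 41, 26, 30, 12]
push(49) -> [48, 18, 41, 26, 30, 12, 49]
push(6) -> [48, 18, 41, 26, 30, 12, 49, 6]
pop()->6, [48, 18, 41, 26, 30, 12, 49]
push(25) -> [48, 18, 41, 26, 30, 12, 49, 25]

Final stack: [48, 18, 41, 26, 30, 12, 49, 25]


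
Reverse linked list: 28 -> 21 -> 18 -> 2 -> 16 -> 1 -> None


Step 1: curr=28, set curr.next=prev(None) | reversed so far: 28
Step 2: curr=21, set curr.next=prev(28) | reversed so far: 21 -> 28
Step 3: curr=18, set curr.next=prev(21) | reversed so far: 18 -> 21 -> 28
Step 4: curr=2, set curr.next=prev(18) | reversed so far: 2 -> 18 -> 21 -> 28
Step 5: curr=16, set curr.next=prev(2) | reversed so far: 16 -> 2 -> 18 -> 21 -> 28
Step 6: curr=1, set curr.next=prev(16) | reversed so far: 1 -> 16 -> 2 -> 18 -> 21 -> 28

1 -> 16 -> 2 -> 18 -> 21 -> 28 -> None


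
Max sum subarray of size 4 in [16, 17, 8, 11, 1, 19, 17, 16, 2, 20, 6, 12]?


[0:4]: 52
[1:5]: 37
[2:6]: 39
[3:7]: 48
[4:8]: 53
[5:9]: 54
[6:10]: 55
[7:11]: 44
[8:12]: 40

Max: 55 at [6:10]


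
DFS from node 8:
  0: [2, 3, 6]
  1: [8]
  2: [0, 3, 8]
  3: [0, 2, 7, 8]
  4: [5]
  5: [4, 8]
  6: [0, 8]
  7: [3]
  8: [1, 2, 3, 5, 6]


Visit 8, push [6, 5, 3, 2, 1]
Visit 1, push []
Visit 2, push [3, 0]
Visit 0, push [6, 3]
Visit 3, push [7]
Visit 7, push []
Visit 6, push []
Visit 5, push [4]
Visit 4, push []

DFS order: [8, 1, 2, 0, 3, 7, 6, 5, 4]


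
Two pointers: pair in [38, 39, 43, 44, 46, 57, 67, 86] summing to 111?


lo=0(38)+hi=7(86)=124
lo=0(38)+hi=6(67)=105
lo=1(39)+hi=6(67)=106
lo=2(43)+hi=6(67)=110
lo=3(44)+hi=6(67)=111

Yes: 44+67=111


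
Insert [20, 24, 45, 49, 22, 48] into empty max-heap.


Insert 20: [20]
Insert 24: [24, 20]
Insert 45: [45, 20, 24]
Insert 49: [49, 45, 24, 20]
Insert 22: [49, 45, 24, 20, 22]
Insert 48: [49, 45, 48, 20, 22, 24]

Final heap: [49, 45, 48, 20, 22, 24]


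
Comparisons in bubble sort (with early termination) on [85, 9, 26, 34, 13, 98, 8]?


Algorithm: bubble sort (with early termination)
Input: [85, 9, 26, 34, 13, 98, 8]
Sorted: [8, 9, 13, 26, 34, 85, 98]

21


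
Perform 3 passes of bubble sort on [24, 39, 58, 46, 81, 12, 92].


Initial: [24, 39, 58, 46, 81, 12, 92]
Pass 1: [24, 39, 46, 58, 12, 81, 92] (2 swaps)
Pass 2: [24, 39, 46, 12, 58, 81, 92] (1 swaps)
Pass 3: [24, 39, 12, 46, 58, 81, 92] (1 swaps)

After 3 passes: [24, 39, 12, 46, 58, 81, 92]


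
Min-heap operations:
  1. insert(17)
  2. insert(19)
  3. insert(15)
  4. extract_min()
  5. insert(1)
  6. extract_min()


insert(17) -> [17]
insert(19) -> [17, 19]
insert(15) -> [15, 19, 17]
extract_min()->15, [17, 19]
insert(1) -> [1, 19, 17]
extract_min()->1, [17, 19]

Final heap: [17, 19]


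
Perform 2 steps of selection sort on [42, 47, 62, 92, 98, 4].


Initial: [42, 47, 62, 92, 98, 4]
Step 1: min=4 at 5
  Swap: [4, 47, 62, 92, 98, 42]
Step 2: min=42 at 5
  Swap: [4, 42, 62, 92, 98, 47]

After 2 steps: [4, 42, 62, 92, 98, 47]


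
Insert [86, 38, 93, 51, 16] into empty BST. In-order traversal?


Insert 86: root
Insert 38: L from 86
Insert 93: R from 86
Insert 51: L from 86 -> R from 38
Insert 16: L from 86 -> L from 38

In-order: [16, 38, 51, 86, 93]


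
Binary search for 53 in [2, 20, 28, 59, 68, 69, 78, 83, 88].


Step 1: lo=0, hi=8, mid=4, val=68
Step 2: lo=0, hi=3, mid=1, val=20
Step 3: lo=2, hi=3, mid=2, val=28
Step 4: lo=3, hi=3, mid=3, val=59

Not found


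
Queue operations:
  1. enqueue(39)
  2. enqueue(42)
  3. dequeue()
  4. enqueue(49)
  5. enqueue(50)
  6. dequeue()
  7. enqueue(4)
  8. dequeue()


enqueue(39) -> [39]
enqueue(42) -> [39, 42]
dequeue()->39, [42]
enqueue(49) -> [42, 49]
enqueue(50) -> [42, 49, 50]
dequeue()->42, [49, 50]
enqueue(4) -> [49, 50, 4]
dequeue()->49, [50, 4]

Final queue: [50, 4]


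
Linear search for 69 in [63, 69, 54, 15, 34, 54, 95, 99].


i=0: 63!=69
i=1: 69==69 found!

Found at 1, 2 comps


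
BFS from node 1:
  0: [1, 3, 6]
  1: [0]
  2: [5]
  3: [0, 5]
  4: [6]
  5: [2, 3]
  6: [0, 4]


Visit 1, enqueue [0]
Visit 0, enqueue [3, 6]
Visit 3, enqueue [5]
Visit 6, enqueue [4]
Visit 5, enqueue [2]
Visit 4, enqueue []
Visit 2, enqueue []

BFS order: [1, 0, 3, 6, 5, 4, 2]


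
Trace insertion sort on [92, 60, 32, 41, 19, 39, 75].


Initial: [92, 60, 32, 41, 19, 39, 75]
Insert 60: [60, 92, 32, 41, 19, 39, 75]
Insert 32: [32, 60, 92, 41, 19, 39, 75]
Insert 41: [32, 41, 60, 92, 19, 39, 75]
Insert 19: [19, 32, 41, 60, 92, 39, 75]
Insert 39: [19, 32, 39, 41, 60, 92, 75]
Insert 75: [19, 32, 39, 41, 60, 75, 92]

Sorted: [19, 32, 39, 41, 60, 75, 92]


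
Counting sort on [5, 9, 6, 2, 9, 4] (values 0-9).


Input: [5, 9, 6, 2, 9, 4]
Counts: [0, 0, 1, 0, 1, 1, 1, 0, 0, 2]

Sorted: [2, 4, 5, 6, 9, 9]


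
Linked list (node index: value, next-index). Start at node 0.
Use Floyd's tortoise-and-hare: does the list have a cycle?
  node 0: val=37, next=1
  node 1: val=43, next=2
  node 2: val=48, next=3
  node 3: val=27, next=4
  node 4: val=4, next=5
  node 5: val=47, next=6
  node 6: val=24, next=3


Floyd's tortoise (slow, +1) and hare (fast, +2):
  init: slow=0, fast=0
  step 1: slow=1, fast=2
  step 2: slow=2, fast=4
  step 3: slow=3, fast=6
  step 4: slow=4, fast=4
  slow == fast at node 4: cycle detected

Cycle: yes


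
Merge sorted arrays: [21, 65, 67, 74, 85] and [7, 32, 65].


Take 7 from B
Take 21 from A
Take 32 from B
Take 65 from A
Take 65 from B

Merged: [7, 21, 32, 65, 65, 67, 74, 85]


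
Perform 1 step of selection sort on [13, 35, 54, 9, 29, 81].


Initial: [13, 35, 54, 9, 29, 81]
Step 1: min=9 at 3
  Swap: [9, 35, 54, 13, 29, 81]

After 1 step: [9, 35, 54, 13, 29, 81]


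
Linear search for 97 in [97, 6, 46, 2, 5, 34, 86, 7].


i=0: 97==97 found!

Found at 0, 1 comps


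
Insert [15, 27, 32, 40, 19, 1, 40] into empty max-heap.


Insert 15: [15]
Insert 27: [27, 15]
Insert 32: [32, 15, 27]
Insert 40: [40, 32, 27, 15]
Insert 19: [40, 32, 27, 15, 19]
Insert 1: [40, 32, 27, 15, 19, 1]
Insert 40: [40, 32, 40, 15, 19, 1, 27]

Final heap: [40, 32, 40, 15, 19, 1, 27]


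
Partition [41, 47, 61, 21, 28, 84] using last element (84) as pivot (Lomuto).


Pivot: 84
  41 <= 84: advance i (no swap)
  47 <= 84: advance i (no swap)
  61 <= 84: advance i (no swap)
  21 <= 84: advance i (no swap)
  28 <= 84: advance i (no swap)
Place pivot at 5: [41, 47, 61, 21, 28, 84]

Partitioned: [41, 47, 61, 21, 28, 84]


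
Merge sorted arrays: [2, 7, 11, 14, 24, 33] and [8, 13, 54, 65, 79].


Take 2 from A
Take 7 from A
Take 8 from B
Take 11 from A
Take 13 from B
Take 14 from A
Take 24 from A
Take 33 from A

Merged: [2, 7, 8, 11, 13, 14, 24, 33, 54, 65, 79]


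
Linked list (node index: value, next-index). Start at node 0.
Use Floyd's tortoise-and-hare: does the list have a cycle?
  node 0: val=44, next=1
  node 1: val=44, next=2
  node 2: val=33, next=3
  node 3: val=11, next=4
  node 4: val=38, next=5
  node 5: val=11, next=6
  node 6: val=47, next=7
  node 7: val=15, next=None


Floyd's tortoise (slow, +1) and hare (fast, +2):
  init: slow=0, fast=0
  step 1: slow=1, fast=2
  step 2: slow=2, fast=4
  step 3: slow=3, fast=6
  step 4: fast 6->7->None, no cycle

Cycle: no


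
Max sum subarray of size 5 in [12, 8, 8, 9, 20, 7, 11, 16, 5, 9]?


[0:5]: 57
[1:6]: 52
[2:7]: 55
[3:8]: 63
[4:9]: 59
[5:10]: 48

Max: 63 at [3:8]


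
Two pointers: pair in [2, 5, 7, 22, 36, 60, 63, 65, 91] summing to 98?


lo=0(2)+hi=8(91)=93
lo=1(5)+hi=8(91)=96
lo=2(7)+hi=8(91)=98

Yes: 7+91=98


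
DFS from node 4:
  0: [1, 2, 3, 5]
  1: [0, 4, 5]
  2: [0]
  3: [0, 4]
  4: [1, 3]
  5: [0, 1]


Visit 4, push [3, 1]
Visit 1, push [5, 0]
Visit 0, push [5, 3, 2]
Visit 2, push []
Visit 3, push []
Visit 5, push []

DFS order: [4, 1, 0, 2, 3, 5]


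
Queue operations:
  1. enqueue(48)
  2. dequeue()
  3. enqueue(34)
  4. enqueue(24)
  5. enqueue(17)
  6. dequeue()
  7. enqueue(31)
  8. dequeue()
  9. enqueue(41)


enqueue(48) -> [48]
dequeue()->48, []
enqueue(34) -> [34]
enqueue(24) -> [34, 24]
enqueue(17) -> [34, 24, 17]
dequeue()->34, [24, 17]
enqueue(31) -> [24, 17, 31]
dequeue()->24, [17, 31]
enqueue(41) -> [17, 31, 41]

Final queue: [17, 31, 41]


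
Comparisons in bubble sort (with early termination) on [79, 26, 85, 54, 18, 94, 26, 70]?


Algorithm: bubble sort (with early termination)
Input: [79, 26, 85, 54, 18, 94, 26, 70]
Sorted: [18, 26, 26, 54, 70, 79, 85, 94]

25


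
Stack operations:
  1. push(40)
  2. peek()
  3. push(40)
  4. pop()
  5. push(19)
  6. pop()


push(40) -> [40]
peek()->40
push(40) -> [40, 40]
pop()->40, [40]
push(19) -> [40, 19]
pop()->19, [40]

Final stack: [40]


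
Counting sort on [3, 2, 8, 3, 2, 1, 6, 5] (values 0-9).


Input: [3, 2, 8, 3, 2, 1, 6, 5]
Counts: [0, 1, 2, 2, 0, 1, 1, 0, 1, 0]

Sorted: [1, 2, 2, 3, 3, 5, 6, 8]


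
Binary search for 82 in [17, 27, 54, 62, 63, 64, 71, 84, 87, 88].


Step 1: lo=0, hi=9, mid=4, val=63
Step 2: lo=5, hi=9, mid=7, val=84
Step 3: lo=5, hi=6, mid=5, val=64
Step 4: lo=6, hi=6, mid=6, val=71

Not found


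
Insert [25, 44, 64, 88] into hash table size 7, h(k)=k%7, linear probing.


Insert 25: h=4 -> slot 4
Insert 44: h=2 -> slot 2
Insert 64: h=1 -> slot 1
Insert 88: h=4, 1 probes -> slot 5

Table: [None, 64, 44, None, 25, 88, None]


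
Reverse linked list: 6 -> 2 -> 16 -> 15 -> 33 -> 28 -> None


Step 1: curr=6, set curr.next=prev(None) | reversed so far: 6
Step 2: curr=2, set curr.next=prev(6) | reversed so far: 2 -> 6
Step 3: curr=16, set curr.next=prev(2) | reversed so far: 16 -> 2 -> 6
Step 4: curr=15, set curr.next=prev(16) | reversed so far: 15 -> 16 -> 2 -> 6
Step 5: curr=33, set curr.next=prev(15) | reversed so far: 33 -> 15 -> 16 -> 2 -> 6
Step 6: curr=28, set curr.next=prev(33) | reversed so far: 28 -> 33 -> 15 -> 16 -> 2 -> 6

28 -> 33 -> 15 -> 16 -> 2 -> 6 -> None


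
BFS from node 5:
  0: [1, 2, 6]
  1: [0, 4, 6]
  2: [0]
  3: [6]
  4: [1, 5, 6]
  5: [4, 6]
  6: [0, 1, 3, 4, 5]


Visit 5, enqueue [4, 6]
Visit 4, enqueue [1]
Visit 6, enqueue [0, 3]
Visit 1, enqueue []
Visit 0, enqueue [2]
Visit 3, enqueue []
Visit 2, enqueue []

BFS order: [5, 4, 6, 1, 0, 3, 2]


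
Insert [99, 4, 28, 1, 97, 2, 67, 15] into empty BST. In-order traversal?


Insert 99: root
Insert 4: L from 99
Insert 28: L from 99 -> R from 4
Insert 1: L from 99 -> L from 4
Insert 97: L from 99 -> R from 4 -> R from 28
Insert 2: L from 99 -> L from 4 -> R from 1
Insert 67: L from 99 -> R from 4 -> R from 28 -> L from 97
Insert 15: L from 99 -> R from 4 -> L from 28

In-order: [1, 2, 4, 15, 28, 67, 97, 99]


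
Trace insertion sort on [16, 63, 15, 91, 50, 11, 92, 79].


Initial: [16, 63, 15, 91, 50, 11, 92, 79]
Insert 63: [16, 63, 15, 91, 50, 11, 92, 79]
Insert 15: [15, 16, 63, 91, 50, 11, 92, 79]
Insert 91: [15, 16, 63, 91, 50, 11, 92, 79]
Insert 50: [15, 16, 50, 63, 91, 11, 92, 79]
Insert 11: [11, 15, 16, 50, 63, 91, 92, 79]
Insert 92: [11, 15, 16, 50, 63, 91, 92, 79]
Insert 79: [11, 15, 16, 50, 63, 79, 91, 92]

Sorted: [11, 15, 16, 50, 63, 79, 91, 92]


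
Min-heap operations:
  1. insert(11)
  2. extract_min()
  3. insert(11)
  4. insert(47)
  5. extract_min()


insert(11) -> [11]
extract_min()->11, []
insert(11) -> [11]
insert(47) -> [11, 47]
extract_min()->11, [47]

Final heap: [47]


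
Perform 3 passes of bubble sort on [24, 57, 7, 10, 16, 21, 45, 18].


Initial: [24, 57, 7, 10, 16, 21, 45, 18]
Pass 1: [24, 7, 10, 16, 21, 45, 18, 57] (6 swaps)
Pass 2: [7, 10, 16, 21, 24, 18, 45, 57] (5 swaps)
Pass 3: [7, 10, 16, 21, 18, 24, 45, 57] (1 swaps)

After 3 passes: [7, 10, 16, 21, 18, 24, 45, 57]


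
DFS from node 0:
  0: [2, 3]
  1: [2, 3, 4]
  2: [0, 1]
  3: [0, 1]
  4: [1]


Visit 0, push [3, 2]
Visit 2, push [1]
Visit 1, push [4, 3]
Visit 3, push []
Visit 4, push []

DFS order: [0, 2, 1, 3, 4]


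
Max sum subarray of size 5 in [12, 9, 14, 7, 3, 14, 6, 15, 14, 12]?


[0:5]: 45
[1:6]: 47
[2:7]: 44
[3:8]: 45
[4:9]: 52
[5:10]: 61

Max: 61 at [5:10]


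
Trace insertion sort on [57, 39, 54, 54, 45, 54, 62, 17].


Initial: [57, 39, 54, 54, 45, 54, 62, 17]
Insert 39: [39, 57, 54, 54, 45, 54, 62, 17]
Insert 54: [39, 54, 57, 54, 45, 54, 62, 17]
Insert 54: [39, 54, 54, 57, 45, 54, 62, 17]
Insert 45: [39, 45, 54, 54, 57, 54, 62, 17]
Insert 54: [39, 45, 54, 54, 54, 57, 62, 17]
Insert 62: [39, 45, 54, 54, 54, 57, 62, 17]
Insert 17: [17, 39, 45, 54, 54, 54, 57, 62]

Sorted: [17, 39, 45, 54, 54, 54, 57, 62]


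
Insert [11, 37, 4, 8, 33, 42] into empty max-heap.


Insert 11: [11]
Insert 37: [37, 11]
Insert 4: [37, 11, 4]
Insert 8: [37, 11, 4, 8]
Insert 33: [37, 33, 4, 8, 11]
Insert 42: [42, 33, 37, 8, 11, 4]

Final heap: [42, 33, 37, 8, 11, 4]


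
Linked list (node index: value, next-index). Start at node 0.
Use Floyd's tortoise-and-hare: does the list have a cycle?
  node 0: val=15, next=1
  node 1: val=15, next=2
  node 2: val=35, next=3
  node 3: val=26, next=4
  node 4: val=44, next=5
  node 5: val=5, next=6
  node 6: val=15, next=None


Floyd's tortoise (slow, +1) and hare (fast, +2):
  init: slow=0, fast=0
  step 1: slow=1, fast=2
  step 2: slow=2, fast=4
  step 3: slow=3, fast=6
  step 4: fast -> None, no cycle

Cycle: no


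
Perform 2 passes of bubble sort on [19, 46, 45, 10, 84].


Initial: [19, 46, 45, 10, 84]
Pass 1: [19, 45, 10, 46, 84] (2 swaps)
Pass 2: [19, 10, 45, 46, 84] (1 swaps)

After 2 passes: [19, 10, 45, 46, 84]


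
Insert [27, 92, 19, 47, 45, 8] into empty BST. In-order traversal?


Insert 27: root
Insert 92: R from 27
Insert 19: L from 27
Insert 47: R from 27 -> L from 92
Insert 45: R from 27 -> L from 92 -> L from 47
Insert 8: L from 27 -> L from 19

In-order: [8, 19, 27, 45, 47, 92]


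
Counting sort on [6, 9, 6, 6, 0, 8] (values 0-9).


Input: [6, 9, 6, 6, 0, 8]
Counts: [1, 0, 0, 0, 0, 0, 3, 0, 1, 1]

Sorted: [0, 6, 6, 6, 8, 9]


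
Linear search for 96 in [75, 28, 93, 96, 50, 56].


i=0: 75!=96
i=1: 28!=96
i=2: 93!=96
i=3: 96==96 found!

Found at 3, 4 comps


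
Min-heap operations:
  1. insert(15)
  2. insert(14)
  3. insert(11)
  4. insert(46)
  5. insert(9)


insert(15) -> [15]
insert(14) -> [14, 15]
insert(11) -> [11, 15, 14]
insert(46) -> [11, 15, 14, 46]
insert(9) -> [9, 11, 14, 46, 15]

Final heap: [9, 11, 14, 46, 15]


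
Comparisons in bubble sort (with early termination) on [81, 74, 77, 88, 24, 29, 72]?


Algorithm: bubble sort (with early termination)
Input: [81, 74, 77, 88, 24, 29, 72]
Sorted: [24, 29, 72, 74, 77, 81, 88]

20


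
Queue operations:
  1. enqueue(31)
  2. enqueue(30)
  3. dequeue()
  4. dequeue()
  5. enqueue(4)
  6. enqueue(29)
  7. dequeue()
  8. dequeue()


enqueue(31) -> [31]
enqueue(30) -> [31, 30]
dequeue()->31, [30]
dequeue()->30, []
enqueue(4) -> [4]
enqueue(29) -> [4, 29]
dequeue()->4, [29]
dequeue()->29, []

Final queue: []


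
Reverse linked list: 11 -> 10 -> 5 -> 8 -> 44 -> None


Step 1: curr=11, set curr.next=prev(None) | reversed so far: 11
Step 2: curr=10, set curr.next=prev(11) | reversed so far: 10 -> 11
Step 3: curr=5, set curr.next=prev(10) | reversed so far: 5 -> 10 -> 11
Step 4: curr=8, set curr.next=prev(5) | reversed so far: 8 -> 5 -> 10 -> 11
Step 5: curr=44, set curr.next=prev(8) | reversed so far: 44 -> 8 -> 5 -> 10 -> 11

44 -> 8 -> 5 -> 10 -> 11 -> None


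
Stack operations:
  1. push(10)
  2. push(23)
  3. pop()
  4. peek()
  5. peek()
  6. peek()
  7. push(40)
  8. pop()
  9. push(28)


push(10) -> [10]
push(23) -> [10, 23]
pop()->23, [10]
peek()->10
peek()->10
peek()->10
push(40) -> [10, 40]
pop()->40, [10]
push(28) -> [10, 28]

Final stack: [10, 28]


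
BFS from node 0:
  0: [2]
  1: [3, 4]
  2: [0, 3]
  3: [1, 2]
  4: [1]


Visit 0, enqueue [2]
Visit 2, enqueue [3]
Visit 3, enqueue [1]
Visit 1, enqueue [4]
Visit 4, enqueue []

BFS order: [0, 2, 3, 1, 4]


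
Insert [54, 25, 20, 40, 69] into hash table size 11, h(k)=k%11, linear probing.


Insert 54: h=10 -> slot 10
Insert 25: h=3 -> slot 3
Insert 20: h=9 -> slot 9
Insert 40: h=7 -> slot 7
Insert 69: h=3, 1 probes -> slot 4

Table: [None, None, None, 25, 69, None, None, 40, None, 20, 54]


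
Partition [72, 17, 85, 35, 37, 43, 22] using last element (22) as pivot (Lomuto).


Pivot: 22
  17 <= 22: swap -> [17, 72, 85, 35, 37, 43, 22]
Place pivot at 1: [17, 22, 85, 35, 37, 43, 72]

Partitioned: [17, 22, 85, 35, 37, 43, 72]


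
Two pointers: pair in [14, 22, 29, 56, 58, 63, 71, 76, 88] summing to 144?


lo=0(14)+hi=8(88)=102
lo=1(22)+hi=8(88)=110
lo=2(29)+hi=8(88)=117
lo=3(56)+hi=8(88)=144

Yes: 56+88=144


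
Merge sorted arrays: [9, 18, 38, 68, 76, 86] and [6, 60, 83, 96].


Take 6 from B
Take 9 from A
Take 18 from A
Take 38 from A
Take 60 from B
Take 68 from A
Take 76 from A
Take 83 from B
Take 86 from A

Merged: [6, 9, 18, 38, 60, 68, 76, 83, 86, 96]


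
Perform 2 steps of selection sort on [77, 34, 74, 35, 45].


Initial: [77, 34, 74, 35, 45]
Step 1: min=34 at 1
  Swap: [34, 77, 74, 35, 45]
Step 2: min=35 at 3
  Swap: [34, 35, 74, 77, 45]

After 2 steps: [34, 35, 74, 77, 45]


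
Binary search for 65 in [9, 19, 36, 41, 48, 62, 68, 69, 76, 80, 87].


Step 1: lo=0, hi=10, mid=5, val=62
Step 2: lo=6, hi=10, mid=8, val=76
Step 3: lo=6, hi=7, mid=6, val=68

Not found


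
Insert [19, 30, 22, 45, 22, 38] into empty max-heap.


Insert 19: [19]
Insert 30: [30, 19]
Insert 22: [30, 19, 22]
Insert 45: [45, 30, 22, 19]
Insert 22: [45, 30, 22, 19, 22]
Insert 38: [45, 30, 38, 19, 22, 22]

Final heap: [45, 30, 38, 19, 22, 22]


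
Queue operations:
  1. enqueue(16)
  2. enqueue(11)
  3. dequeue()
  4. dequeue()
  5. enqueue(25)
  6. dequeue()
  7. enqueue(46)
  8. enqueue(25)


enqueue(16) -> [16]
enqueue(11) -> [16, 11]
dequeue()->16, [11]
dequeue()->11, []
enqueue(25) -> [25]
dequeue()->25, []
enqueue(46) -> [46]
enqueue(25) -> [46, 25]

Final queue: [46, 25]


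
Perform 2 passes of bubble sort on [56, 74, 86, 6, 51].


Initial: [56, 74, 86, 6, 51]
Pass 1: [56, 74, 6, 51, 86] (2 swaps)
Pass 2: [56, 6, 51, 74, 86] (2 swaps)

After 2 passes: [56, 6, 51, 74, 86]


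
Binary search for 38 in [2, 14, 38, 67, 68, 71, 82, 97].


Step 1: lo=0, hi=7, mid=3, val=67
Step 2: lo=0, hi=2, mid=1, val=14
Step 3: lo=2, hi=2, mid=2, val=38

Found at index 2


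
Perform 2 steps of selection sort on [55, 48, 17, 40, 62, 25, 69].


Initial: [55, 48, 17, 40, 62, 25, 69]
Step 1: min=17 at 2
  Swap: [17, 48, 55, 40, 62, 25, 69]
Step 2: min=25 at 5
  Swap: [17, 25, 55, 40, 62, 48, 69]

After 2 steps: [17, 25, 55, 40, 62, 48, 69]


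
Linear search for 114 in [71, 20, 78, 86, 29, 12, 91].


i=0: 71!=114
i=1: 20!=114
i=2: 78!=114
i=3: 86!=114
i=4: 29!=114
i=5: 12!=114
i=6: 91!=114

Not found, 7 comps


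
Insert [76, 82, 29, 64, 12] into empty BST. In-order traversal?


Insert 76: root
Insert 82: R from 76
Insert 29: L from 76
Insert 64: L from 76 -> R from 29
Insert 12: L from 76 -> L from 29

In-order: [12, 29, 64, 76, 82]


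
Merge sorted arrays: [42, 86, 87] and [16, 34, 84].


Take 16 from B
Take 34 from B
Take 42 from A
Take 84 from B

Merged: [16, 34, 42, 84, 86, 87]


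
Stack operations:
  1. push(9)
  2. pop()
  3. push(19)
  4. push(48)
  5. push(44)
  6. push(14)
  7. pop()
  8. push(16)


push(9) -> [9]
pop()->9, []
push(19) -> [19]
push(48) -> [19, 48]
push(44) -> [19, 48, 44]
push(14) -> [19, 48, 44, 14]
pop()->14, [19, 48, 44]
push(16) -> [19, 48, 44, 16]

Final stack: [19, 48, 44, 16]


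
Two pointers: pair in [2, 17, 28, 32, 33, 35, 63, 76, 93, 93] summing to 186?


lo=0(2)+hi=9(93)=95
lo=1(17)+hi=9(93)=110
lo=2(28)+hi=9(93)=121
lo=3(32)+hi=9(93)=125
lo=4(33)+hi=9(93)=126
lo=5(35)+hi=9(93)=128
lo=6(63)+hi=9(93)=156
lo=7(76)+hi=9(93)=169
lo=8(93)+hi=9(93)=186

Yes: 93+93=186


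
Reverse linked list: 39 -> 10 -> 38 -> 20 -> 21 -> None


Step 1: curr=39, set curr.next=prev(None) | reversed so far: 39
Step 2: curr=10, set curr.next=prev(39) | reversed so far: 10 -> 39
Step 3: curr=38, set curr.next=prev(10) | reversed so far: 38 -> 10 -> 39
Step 4: curr=20, set curr.next=prev(38) | reversed so far: 20 -> 38 -> 10 -> 39
Step 5: curr=21, set curr.next=prev(20) | reversed so far: 21 -> 20 -> 38 -> 10 -> 39

21 -> 20 -> 38 -> 10 -> 39 -> None


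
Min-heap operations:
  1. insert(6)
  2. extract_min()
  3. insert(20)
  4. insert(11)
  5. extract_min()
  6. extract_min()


insert(6) -> [6]
extract_min()->6, []
insert(20) -> [20]
insert(11) -> [11, 20]
extract_min()->11, [20]
extract_min()->20, []

Final heap: []


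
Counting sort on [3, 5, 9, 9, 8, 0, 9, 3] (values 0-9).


Input: [3, 5, 9, 9, 8, 0, 9, 3]
Counts: [1, 0, 0, 2, 0, 1, 0, 0, 1, 3]

Sorted: [0, 3, 3, 5, 8, 9, 9, 9]
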